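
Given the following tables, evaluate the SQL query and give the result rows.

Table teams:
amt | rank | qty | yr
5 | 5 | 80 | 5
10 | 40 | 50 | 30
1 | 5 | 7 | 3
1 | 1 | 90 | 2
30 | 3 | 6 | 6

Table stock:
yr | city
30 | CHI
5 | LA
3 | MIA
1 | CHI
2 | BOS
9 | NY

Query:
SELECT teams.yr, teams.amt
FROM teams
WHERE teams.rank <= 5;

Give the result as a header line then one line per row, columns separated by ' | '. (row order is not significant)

After WHERE (4 rows):
teams.amt | teams.rank | teams.qty | teams.yr
5 | 5 | 80 | 5
1 | 5 | 7 | 3
1 | 1 | 90 | 2
30 | 3 | 6 | 6
After SELECT (4 rows):
teams.yr | teams.amt
5 | 5
3 | 1
2 | 1
6 | 30

== RESULT ==
teams.yr | teams.amt
5 | 5
3 | 1
2 | 1
6 | 30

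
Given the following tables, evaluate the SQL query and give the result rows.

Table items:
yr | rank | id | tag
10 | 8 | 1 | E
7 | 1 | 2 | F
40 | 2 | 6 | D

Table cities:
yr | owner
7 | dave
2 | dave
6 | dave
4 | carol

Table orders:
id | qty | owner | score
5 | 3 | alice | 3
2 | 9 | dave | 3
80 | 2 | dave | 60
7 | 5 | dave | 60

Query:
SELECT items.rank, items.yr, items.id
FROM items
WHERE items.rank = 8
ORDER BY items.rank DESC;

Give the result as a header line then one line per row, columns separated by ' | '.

== RESULT ==
items.rank | items.yr | items.id
8 | 10 | 1

Derivation:
After WHERE (1 rows):
items.yr | items.rank | items.id | items.tag
10 | 8 | 1 | E
After SELECT (1 rows):
items.rank | items.yr | items.id
8 | 10 | 1
After ORDER BY (1 rows):
items.rank | items.yr | items.id
8 | 10 | 1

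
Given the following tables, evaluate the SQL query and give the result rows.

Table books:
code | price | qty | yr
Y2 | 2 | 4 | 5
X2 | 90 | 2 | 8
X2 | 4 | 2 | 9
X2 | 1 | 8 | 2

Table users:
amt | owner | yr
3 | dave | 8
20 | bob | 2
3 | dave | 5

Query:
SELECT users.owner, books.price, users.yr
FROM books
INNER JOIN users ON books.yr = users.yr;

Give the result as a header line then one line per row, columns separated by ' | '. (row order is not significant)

== RESULT ==
users.owner | books.price | users.yr
dave | 2 | 5
dave | 90 | 8
bob | 1 | 2

Derivation:
After JOIN users (3 rows):
books.code | books.price | books.qty | books.yr | users.amt | users.owner | users.yr
Y2 | 2 | 4 | 5 | 3 | dave | 5
X2 | 90 | 2 | 8 | 3 | dave | 8
X2 | 1 | 8 | 2 | 20 | bob | 2
After SELECT (3 rows):
users.owner | books.price | users.yr
dave | 2 | 5
dave | 90 | 8
bob | 1 | 2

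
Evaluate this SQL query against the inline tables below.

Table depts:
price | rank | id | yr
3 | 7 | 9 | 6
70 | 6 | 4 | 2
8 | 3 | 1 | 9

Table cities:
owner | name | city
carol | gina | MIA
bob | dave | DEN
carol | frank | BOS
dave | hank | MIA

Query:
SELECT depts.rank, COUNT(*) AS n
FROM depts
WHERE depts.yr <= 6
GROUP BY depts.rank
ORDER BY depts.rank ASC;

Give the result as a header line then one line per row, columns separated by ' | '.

After WHERE (2 rows):
depts.price | depts.rank | depts.id | depts.yr
3 | 7 | 9 | 6
70 | 6 | 4 | 2
After GROUP BY (2 rows):
depts.rank | n
7 | 1
6 | 1
After ORDER BY (2 rows):
depts.rank | n
6 | 1
7 | 1

== RESULT ==
depts.rank | n
6 | 1
7 | 1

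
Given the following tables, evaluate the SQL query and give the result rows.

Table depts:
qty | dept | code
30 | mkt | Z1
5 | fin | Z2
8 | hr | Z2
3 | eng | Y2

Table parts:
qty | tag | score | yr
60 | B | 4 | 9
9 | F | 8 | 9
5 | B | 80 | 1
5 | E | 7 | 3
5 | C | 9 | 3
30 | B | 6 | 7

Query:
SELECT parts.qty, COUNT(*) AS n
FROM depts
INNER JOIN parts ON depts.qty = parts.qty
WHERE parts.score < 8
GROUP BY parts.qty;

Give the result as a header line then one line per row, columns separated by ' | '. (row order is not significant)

== RESULT ==
parts.qty | n
30 | 1
5 | 1

Derivation:
After JOIN parts (4 rows):
depts.qty | depts.dept | depts.code | parts.qty | parts.tag | parts.score | parts.yr
30 | mkt | Z1 | 30 | B | 6 | 7
5 | fin | Z2 | 5 | B | 80 | 1
5 | fin | Z2 | 5 | E | 7 | 3
5 | fin | Z2 | 5 | C | 9 | 3
After WHERE (2 rows):
depts.qty | depts.dept | depts.code | parts.qty | parts.tag | parts.score | parts.yr
30 | mkt | Z1 | 30 | B | 6 | 7
5 | fin | Z2 | 5 | E | 7 | 3
After GROUP BY (2 rows):
parts.qty | n
30 | 1
5 | 1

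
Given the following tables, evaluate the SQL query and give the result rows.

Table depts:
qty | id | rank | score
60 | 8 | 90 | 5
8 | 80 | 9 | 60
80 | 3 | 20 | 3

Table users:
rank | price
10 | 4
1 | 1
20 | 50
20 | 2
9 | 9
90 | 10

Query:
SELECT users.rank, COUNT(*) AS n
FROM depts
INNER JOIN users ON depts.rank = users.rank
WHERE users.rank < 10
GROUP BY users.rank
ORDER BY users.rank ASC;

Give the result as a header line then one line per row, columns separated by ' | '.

== RESULT ==
users.rank | n
9 | 1

Derivation:
After JOIN users (4 rows):
depts.qty | depts.id | depts.rank | depts.score | users.rank | users.price
60 | 8 | 90 | 5 | 90 | 10
8 | 80 | 9 | 60 | 9 | 9
80 | 3 | 20 | 3 | 20 | 50
80 | 3 | 20 | 3 | 20 | 2
After WHERE (1 rows):
depts.qty | depts.id | depts.rank | depts.score | users.rank | users.price
8 | 80 | 9 | 60 | 9 | 9
After GROUP BY (1 rows):
users.rank | n
9 | 1
After ORDER BY (1 rows):
users.rank | n
9 | 1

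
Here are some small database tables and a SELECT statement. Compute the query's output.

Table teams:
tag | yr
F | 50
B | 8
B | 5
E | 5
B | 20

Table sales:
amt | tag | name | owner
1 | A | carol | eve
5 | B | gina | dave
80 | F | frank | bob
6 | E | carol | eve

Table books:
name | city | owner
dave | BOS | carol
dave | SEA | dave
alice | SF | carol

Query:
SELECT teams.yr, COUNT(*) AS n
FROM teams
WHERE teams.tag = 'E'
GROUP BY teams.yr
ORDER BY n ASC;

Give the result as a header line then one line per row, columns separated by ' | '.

== RESULT ==
teams.yr | n
5 | 1

Derivation:
After WHERE (1 rows):
teams.tag | teams.yr
E | 5
After GROUP BY (1 rows):
teams.yr | n
5 | 1
After ORDER BY (1 rows):
teams.yr | n
5 | 1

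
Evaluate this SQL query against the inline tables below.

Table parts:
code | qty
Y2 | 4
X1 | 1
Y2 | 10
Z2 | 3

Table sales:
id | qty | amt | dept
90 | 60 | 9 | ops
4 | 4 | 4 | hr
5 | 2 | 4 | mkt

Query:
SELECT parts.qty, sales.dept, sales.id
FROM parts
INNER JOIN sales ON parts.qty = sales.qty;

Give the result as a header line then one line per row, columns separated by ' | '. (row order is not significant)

== RESULT ==
parts.qty | sales.dept | sales.id
4 | hr | 4

Derivation:
After JOIN sales (1 rows):
parts.code | parts.qty | sales.id | sales.qty | sales.amt | sales.dept
Y2 | 4 | 4 | 4 | 4 | hr
After SELECT (1 rows):
parts.qty | sales.dept | sales.id
4 | hr | 4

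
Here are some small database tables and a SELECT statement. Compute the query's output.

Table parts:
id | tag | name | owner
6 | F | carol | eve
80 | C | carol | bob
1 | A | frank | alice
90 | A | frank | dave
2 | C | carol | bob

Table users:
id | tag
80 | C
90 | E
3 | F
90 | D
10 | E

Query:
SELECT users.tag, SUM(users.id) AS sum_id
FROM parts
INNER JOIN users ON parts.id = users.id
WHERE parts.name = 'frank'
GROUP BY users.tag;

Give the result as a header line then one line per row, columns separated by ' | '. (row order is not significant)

== RESULT ==
users.tag | sum_id
E | 90
D | 90

Derivation:
After JOIN users (3 rows):
parts.id | parts.tag | parts.name | parts.owner | users.id | users.tag
80 | C | carol | bob | 80 | C
90 | A | frank | dave | 90 | E
90 | A | frank | dave | 90 | D
After WHERE (2 rows):
parts.id | parts.tag | parts.name | parts.owner | users.id | users.tag
90 | A | frank | dave | 90 | E
90 | A | frank | dave | 90 | D
After GROUP BY (2 rows):
users.tag | sum_id
E | 90
D | 90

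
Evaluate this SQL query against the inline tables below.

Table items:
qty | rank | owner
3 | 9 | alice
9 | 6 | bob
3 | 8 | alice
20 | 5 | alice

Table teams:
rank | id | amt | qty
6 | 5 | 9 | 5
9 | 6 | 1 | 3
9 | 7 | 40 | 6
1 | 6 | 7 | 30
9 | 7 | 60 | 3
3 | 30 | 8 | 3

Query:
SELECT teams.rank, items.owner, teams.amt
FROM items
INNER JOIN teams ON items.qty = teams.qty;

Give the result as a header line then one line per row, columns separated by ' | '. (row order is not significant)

After JOIN teams (6 rows):
items.qty | items.rank | items.owner | teams.rank | teams.id | teams.amt | teams.qty
3 | 9 | alice | 9 | 6 | 1 | 3
3 | 9 | alice | 9 | 7 | 60 | 3
3 | 9 | alice | 3 | 30 | 8 | 3
3 | 8 | alice | 9 | 6 | 1 | 3
3 | 8 | alice | 9 | 7 | 60 | 3
3 | 8 | alice | 3 | 30 | 8 | 3
After SELECT (6 rows):
teams.rank | items.owner | teams.amt
9 | alice | 1
9 | alice | 60
3 | alice | 8
9 | alice | 1
9 | alice | 60
3 | alice | 8

== RESULT ==
teams.rank | items.owner | teams.amt
9 | alice | 1
9 | alice | 60
3 | alice | 8
9 | alice | 1
9 | alice | 60
3 | alice | 8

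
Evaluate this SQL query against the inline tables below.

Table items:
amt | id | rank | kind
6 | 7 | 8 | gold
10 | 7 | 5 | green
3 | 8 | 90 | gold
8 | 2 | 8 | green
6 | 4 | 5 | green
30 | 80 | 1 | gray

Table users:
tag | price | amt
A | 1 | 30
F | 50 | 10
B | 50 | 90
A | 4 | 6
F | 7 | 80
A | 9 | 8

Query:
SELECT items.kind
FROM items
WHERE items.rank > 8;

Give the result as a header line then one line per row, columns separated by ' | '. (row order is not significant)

After WHERE (1 rows):
items.amt | items.id | items.rank | items.kind
3 | 8 | 90 | gold
After SELECT (1 rows):
items.kind
gold

== RESULT ==
items.kind
gold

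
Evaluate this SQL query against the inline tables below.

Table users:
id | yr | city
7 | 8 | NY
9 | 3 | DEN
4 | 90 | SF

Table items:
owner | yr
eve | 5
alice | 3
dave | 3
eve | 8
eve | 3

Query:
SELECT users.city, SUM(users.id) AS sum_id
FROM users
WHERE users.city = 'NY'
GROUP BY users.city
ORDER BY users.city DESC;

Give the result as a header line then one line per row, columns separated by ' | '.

After WHERE (1 rows):
users.id | users.yr | users.city
7 | 8 | NY
After GROUP BY (1 rows):
users.city | sum_id
NY | 7
After ORDER BY (1 rows):
users.city | sum_id
NY | 7

== RESULT ==
users.city | sum_id
NY | 7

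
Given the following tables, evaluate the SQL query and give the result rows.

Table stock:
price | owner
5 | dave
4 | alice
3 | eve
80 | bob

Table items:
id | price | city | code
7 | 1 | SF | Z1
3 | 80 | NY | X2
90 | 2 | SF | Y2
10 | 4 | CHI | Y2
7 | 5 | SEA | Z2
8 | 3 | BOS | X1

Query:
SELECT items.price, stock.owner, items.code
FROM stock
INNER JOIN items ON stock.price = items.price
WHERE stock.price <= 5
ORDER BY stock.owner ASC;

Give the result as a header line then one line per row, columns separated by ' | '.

== RESULT ==
items.price | stock.owner | items.code
4 | alice | Y2
5 | dave | Z2
3 | eve | X1

Derivation:
After JOIN items (4 rows):
stock.price | stock.owner | items.id | items.price | items.city | items.code
5 | dave | 7 | 5 | SEA | Z2
4 | alice | 10 | 4 | CHI | Y2
3 | eve | 8 | 3 | BOS | X1
80 | bob | 3 | 80 | NY | X2
After WHERE (3 rows):
stock.price | stock.owner | items.id | items.price | items.city | items.code
5 | dave | 7 | 5 | SEA | Z2
4 | alice | 10 | 4 | CHI | Y2
3 | eve | 8 | 3 | BOS | X1
After SELECT (3 rows):
items.price | stock.owner | items.code
5 | dave | Z2
4 | alice | Y2
3 | eve | X1
After ORDER BY (3 rows):
items.price | stock.owner | items.code
4 | alice | Y2
5 | dave | Z2
3 | eve | X1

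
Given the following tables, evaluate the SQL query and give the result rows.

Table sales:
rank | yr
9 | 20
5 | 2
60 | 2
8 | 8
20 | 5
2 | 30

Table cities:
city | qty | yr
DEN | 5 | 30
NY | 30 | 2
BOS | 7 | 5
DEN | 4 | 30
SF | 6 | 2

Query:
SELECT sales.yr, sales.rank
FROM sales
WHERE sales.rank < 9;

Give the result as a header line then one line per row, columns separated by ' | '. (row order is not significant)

After WHERE (3 rows):
sales.rank | sales.yr
5 | 2
8 | 8
2 | 30
After SELECT (3 rows):
sales.yr | sales.rank
2 | 5
8 | 8
30 | 2

== RESULT ==
sales.yr | sales.rank
2 | 5
8 | 8
30 | 2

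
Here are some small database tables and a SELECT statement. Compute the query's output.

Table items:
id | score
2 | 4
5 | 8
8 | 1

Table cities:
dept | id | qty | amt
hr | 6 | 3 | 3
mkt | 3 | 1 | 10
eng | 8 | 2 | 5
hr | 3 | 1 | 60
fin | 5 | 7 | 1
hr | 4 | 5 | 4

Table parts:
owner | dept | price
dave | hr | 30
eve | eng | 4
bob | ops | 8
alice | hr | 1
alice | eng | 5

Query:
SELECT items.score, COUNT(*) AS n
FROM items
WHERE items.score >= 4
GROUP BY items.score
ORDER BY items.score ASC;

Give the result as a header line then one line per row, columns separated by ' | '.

After WHERE (2 rows):
items.id | items.score
2 | 4
5 | 8
After GROUP BY (2 rows):
items.score | n
4 | 1
8 | 1
After ORDER BY (2 rows):
items.score | n
4 | 1
8 | 1

== RESULT ==
items.score | n
4 | 1
8 | 1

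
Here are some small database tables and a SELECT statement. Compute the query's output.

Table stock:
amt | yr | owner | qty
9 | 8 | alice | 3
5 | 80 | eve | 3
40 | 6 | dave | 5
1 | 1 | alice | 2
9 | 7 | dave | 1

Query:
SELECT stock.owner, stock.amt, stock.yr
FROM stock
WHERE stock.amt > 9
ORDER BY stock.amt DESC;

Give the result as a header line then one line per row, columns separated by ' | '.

== RESULT ==
stock.owner | stock.amt | stock.yr
dave | 40 | 6

Derivation:
After WHERE (1 rows):
stock.amt | stock.yr | stock.owner | stock.qty
40 | 6 | dave | 5
After SELECT (1 rows):
stock.owner | stock.amt | stock.yr
dave | 40 | 6
After ORDER BY (1 rows):
stock.owner | stock.amt | stock.yr
dave | 40 | 6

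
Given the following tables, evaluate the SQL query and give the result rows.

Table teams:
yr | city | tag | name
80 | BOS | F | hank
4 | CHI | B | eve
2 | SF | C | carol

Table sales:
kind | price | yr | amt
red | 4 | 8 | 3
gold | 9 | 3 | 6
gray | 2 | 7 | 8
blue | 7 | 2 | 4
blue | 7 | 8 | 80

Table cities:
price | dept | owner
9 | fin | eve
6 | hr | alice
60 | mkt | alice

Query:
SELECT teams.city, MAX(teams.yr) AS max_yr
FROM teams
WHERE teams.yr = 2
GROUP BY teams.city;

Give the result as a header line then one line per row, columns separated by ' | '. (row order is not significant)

== RESULT ==
teams.city | max_yr
SF | 2

Derivation:
After WHERE (1 rows):
teams.yr | teams.city | teams.tag | teams.name
2 | SF | C | carol
After GROUP BY (1 rows):
teams.city | max_yr
SF | 2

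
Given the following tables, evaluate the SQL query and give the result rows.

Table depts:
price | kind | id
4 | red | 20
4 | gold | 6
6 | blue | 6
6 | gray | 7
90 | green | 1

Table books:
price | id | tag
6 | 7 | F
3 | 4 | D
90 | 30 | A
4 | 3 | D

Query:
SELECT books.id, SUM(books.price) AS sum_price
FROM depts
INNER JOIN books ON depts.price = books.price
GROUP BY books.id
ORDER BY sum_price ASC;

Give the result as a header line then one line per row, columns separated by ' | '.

== RESULT ==
books.id | sum_price
3 | 8
7 | 12
30 | 90

Derivation:
After JOIN books (5 rows):
depts.price | depts.kind | depts.id | books.price | books.id | books.tag
4 | red | 20 | 4 | 3 | D
4 | gold | 6 | 4 | 3 | D
6 | blue | 6 | 6 | 7 | F
6 | gray | 7 | 6 | 7 | F
90 | green | 1 | 90 | 30 | A
After GROUP BY (3 rows):
books.id | sum_price
3 | 8
7 | 12
30 | 90
After ORDER BY (3 rows):
books.id | sum_price
3 | 8
7 | 12
30 | 90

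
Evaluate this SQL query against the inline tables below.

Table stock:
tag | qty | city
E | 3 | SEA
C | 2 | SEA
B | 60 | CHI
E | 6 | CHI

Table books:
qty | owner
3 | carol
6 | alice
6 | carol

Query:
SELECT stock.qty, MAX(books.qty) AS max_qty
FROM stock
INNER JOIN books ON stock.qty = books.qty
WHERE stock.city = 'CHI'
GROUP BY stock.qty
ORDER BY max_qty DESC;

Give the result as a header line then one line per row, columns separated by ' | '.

After JOIN books (3 rows):
stock.tag | stock.qty | stock.city | books.qty | books.owner
E | 3 | SEA | 3 | carol
E | 6 | CHI | 6 | alice
E | 6 | CHI | 6 | carol
After WHERE (2 rows):
stock.tag | stock.qty | stock.city | books.qty | books.owner
E | 6 | CHI | 6 | alice
E | 6 | CHI | 6 | carol
After GROUP BY (1 rows):
stock.qty | max_qty
6 | 6
After ORDER BY (1 rows):
stock.qty | max_qty
6 | 6

== RESULT ==
stock.qty | max_qty
6 | 6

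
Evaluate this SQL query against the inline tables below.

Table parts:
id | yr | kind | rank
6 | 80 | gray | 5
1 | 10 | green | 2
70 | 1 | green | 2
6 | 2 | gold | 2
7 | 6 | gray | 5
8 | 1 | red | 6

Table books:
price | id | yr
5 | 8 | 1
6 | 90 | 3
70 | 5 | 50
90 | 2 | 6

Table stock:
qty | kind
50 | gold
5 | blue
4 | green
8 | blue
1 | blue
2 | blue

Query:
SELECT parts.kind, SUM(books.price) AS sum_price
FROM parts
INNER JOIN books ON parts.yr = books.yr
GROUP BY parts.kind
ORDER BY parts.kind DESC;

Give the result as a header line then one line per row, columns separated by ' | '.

== RESULT ==
parts.kind | sum_price
red | 5
green | 5
gray | 90

Derivation:
After JOIN books (3 rows):
parts.id | parts.yr | parts.kind | parts.rank | books.price | books.id | books.yr
70 | 1 | green | 2 | 5 | 8 | 1
7 | 6 | gray | 5 | 90 | 2 | 6
8 | 1 | red | 6 | 5 | 8 | 1
After GROUP BY (3 rows):
parts.kind | sum_price
green | 5
gray | 90
red | 5
After ORDER BY (3 rows):
parts.kind | sum_price
red | 5
green | 5
gray | 90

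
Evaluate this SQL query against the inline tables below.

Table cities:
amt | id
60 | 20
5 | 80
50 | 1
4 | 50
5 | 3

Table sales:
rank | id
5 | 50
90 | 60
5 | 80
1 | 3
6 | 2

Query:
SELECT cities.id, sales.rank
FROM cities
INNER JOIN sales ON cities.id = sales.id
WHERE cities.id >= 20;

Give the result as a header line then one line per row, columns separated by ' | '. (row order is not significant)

== RESULT ==
cities.id | sales.rank
80 | 5
50 | 5

Derivation:
After JOIN sales (3 rows):
cities.amt | cities.id | sales.rank | sales.id
5 | 80 | 5 | 80
4 | 50 | 5 | 50
5 | 3 | 1 | 3
After WHERE (2 rows):
cities.amt | cities.id | sales.rank | sales.id
5 | 80 | 5 | 80
4 | 50 | 5 | 50
After SELECT (2 rows):
cities.id | sales.rank
80 | 5
50 | 5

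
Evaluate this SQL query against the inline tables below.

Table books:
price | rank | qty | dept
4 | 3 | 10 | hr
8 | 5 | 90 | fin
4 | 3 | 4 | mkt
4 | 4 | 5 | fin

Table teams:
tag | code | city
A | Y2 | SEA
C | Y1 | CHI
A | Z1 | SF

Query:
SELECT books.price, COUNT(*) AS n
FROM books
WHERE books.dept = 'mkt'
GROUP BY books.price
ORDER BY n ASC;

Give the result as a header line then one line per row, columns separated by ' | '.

== RESULT ==
books.price | n
4 | 1

Derivation:
After WHERE (1 rows):
books.price | books.rank | books.qty | books.dept
4 | 3 | 4 | mkt
After GROUP BY (1 rows):
books.price | n
4 | 1
After ORDER BY (1 rows):
books.price | n
4 | 1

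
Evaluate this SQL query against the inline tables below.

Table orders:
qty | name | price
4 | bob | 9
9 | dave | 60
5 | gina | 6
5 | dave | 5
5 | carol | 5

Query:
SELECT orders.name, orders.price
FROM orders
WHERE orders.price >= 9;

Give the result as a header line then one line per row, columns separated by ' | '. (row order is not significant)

After WHERE (2 rows):
orders.qty | orders.name | orders.price
4 | bob | 9
9 | dave | 60
After SELECT (2 rows):
orders.name | orders.price
bob | 9
dave | 60

== RESULT ==
orders.name | orders.price
bob | 9
dave | 60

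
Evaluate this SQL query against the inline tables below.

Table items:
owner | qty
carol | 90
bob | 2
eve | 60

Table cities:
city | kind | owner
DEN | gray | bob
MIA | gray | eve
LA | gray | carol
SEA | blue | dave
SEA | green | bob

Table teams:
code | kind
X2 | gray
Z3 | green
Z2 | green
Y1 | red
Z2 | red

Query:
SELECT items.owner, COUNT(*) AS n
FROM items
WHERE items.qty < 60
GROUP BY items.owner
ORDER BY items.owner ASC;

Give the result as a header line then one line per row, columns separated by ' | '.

== RESULT ==
items.owner | n
bob | 1

Derivation:
After WHERE (1 rows):
items.owner | items.qty
bob | 2
After GROUP BY (1 rows):
items.owner | n
bob | 1
After ORDER BY (1 rows):
items.owner | n
bob | 1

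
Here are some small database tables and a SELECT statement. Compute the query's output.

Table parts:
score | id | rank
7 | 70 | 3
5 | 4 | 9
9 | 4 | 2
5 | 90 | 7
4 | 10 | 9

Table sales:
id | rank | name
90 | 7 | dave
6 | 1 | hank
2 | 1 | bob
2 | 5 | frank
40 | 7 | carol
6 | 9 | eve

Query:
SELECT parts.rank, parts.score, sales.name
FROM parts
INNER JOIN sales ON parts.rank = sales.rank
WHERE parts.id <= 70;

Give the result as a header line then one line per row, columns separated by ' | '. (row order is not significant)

After JOIN sales (4 rows):
parts.score | parts.id | parts.rank | sales.id | sales.rank | sales.name
5 | 4 | 9 | 6 | 9 | eve
5 | 90 | 7 | 90 | 7 | dave
5 | 90 | 7 | 40 | 7 | carol
4 | 10 | 9 | 6 | 9 | eve
After WHERE (2 rows):
parts.score | parts.id | parts.rank | sales.id | sales.rank | sales.name
5 | 4 | 9 | 6 | 9 | eve
4 | 10 | 9 | 6 | 9 | eve
After SELECT (2 rows):
parts.rank | parts.score | sales.name
9 | 5 | eve
9 | 4 | eve

== RESULT ==
parts.rank | parts.score | sales.name
9 | 5 | eve
9 | 4 | eve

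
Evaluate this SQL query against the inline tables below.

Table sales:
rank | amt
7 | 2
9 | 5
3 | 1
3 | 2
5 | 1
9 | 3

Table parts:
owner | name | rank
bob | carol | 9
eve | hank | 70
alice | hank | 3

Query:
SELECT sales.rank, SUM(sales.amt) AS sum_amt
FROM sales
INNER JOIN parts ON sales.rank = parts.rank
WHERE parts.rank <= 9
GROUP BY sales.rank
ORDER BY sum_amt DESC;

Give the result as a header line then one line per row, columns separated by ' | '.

After JOIN parts (4 rows):
sales.rank | sales.amt | parts.owner | parts.name | parts.rank
9 | 5 | bob | carol | 9
3 | 1 | alice | hank | 3
3 | 2 | alice | hank | 3
9 | 3 | bob | carol | 9
After WHERE (4 rows):
sales.rank | sales.amt | parts.owner | parts.name | parts.rank
9 | 5 | bob | carol | 9
3 | 1 | alice | hank | 3
3 | 2 | alice | hank | 3
9 | 3 | bob | carol | 9
After GROUP BY (2 rows):
sales.rank | sum_amt
9 | 8
3 | 3
After ORDER BY (2 rows):
sales.rank | sum_amt
9 | 8
3 | 3

== RESULT ==
sales.rank | sum_amt
9 | 8
3 | 3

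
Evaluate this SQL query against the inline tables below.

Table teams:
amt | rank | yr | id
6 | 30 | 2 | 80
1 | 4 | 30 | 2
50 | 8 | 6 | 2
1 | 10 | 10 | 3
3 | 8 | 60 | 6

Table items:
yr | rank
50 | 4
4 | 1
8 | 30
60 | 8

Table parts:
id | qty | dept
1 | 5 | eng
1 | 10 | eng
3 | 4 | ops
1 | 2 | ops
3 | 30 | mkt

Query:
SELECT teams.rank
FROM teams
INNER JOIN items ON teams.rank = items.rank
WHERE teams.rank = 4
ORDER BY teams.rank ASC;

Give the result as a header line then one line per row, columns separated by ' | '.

After JOIN items (4 rows):
teams.amt | teams.rank | teams.yr | teams.id | items.yr | items.rank
6 | 30 | 2 | 80 | 8 | 30
1 | 4 | 30 | 2 | 50 | 4
50 | 8 | 6 | 2 | 60 | 8
3 | 8 | 60 | 6 | 60 | 8
After WHERE (1 rows):
teams.amt | teams.rank | teams.yr | teams.id | items.yr | items.rank
1 | 4 | 30 | 2 | 50 | 4
After SELECT (1 rows):
teams.rank
4
After ORDER BY (1 rows):
teams.rank
4

== RESULT ==
teams.rank
4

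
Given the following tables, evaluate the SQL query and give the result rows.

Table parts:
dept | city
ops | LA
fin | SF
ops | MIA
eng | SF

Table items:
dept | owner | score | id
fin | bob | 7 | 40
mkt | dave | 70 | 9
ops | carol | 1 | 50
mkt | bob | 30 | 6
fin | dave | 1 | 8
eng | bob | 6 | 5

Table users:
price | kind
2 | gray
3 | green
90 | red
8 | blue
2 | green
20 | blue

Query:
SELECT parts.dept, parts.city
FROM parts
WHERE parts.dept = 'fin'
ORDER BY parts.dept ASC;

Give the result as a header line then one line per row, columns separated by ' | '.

== RESULT ==
parts.dept | parts.city
fin | SF

Derivation:
After WHERE (1 rows):
parts.dept | parts.city
fin | SF
After SELECT (1 rows):
parts.dept | parts.city
fin | SF
After ORDER BY (1 rows):
parts.dept | parts.city
fin | SF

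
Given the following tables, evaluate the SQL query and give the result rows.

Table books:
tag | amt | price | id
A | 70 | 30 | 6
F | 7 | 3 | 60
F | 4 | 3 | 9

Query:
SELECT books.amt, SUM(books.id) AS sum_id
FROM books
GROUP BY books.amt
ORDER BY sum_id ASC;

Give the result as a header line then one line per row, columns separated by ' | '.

== RESULT ==
books.amt | sum_id
70 | 6
4 | 9
7 | 60

Derivation:
After GROUP BY (3 rows):
books.amt | sum_id
70 | 6
7 | 60
4 | 9
After ORDER BY (3 rows):
books.amt | sum_id
70 | 6
4 | 9
7 | 60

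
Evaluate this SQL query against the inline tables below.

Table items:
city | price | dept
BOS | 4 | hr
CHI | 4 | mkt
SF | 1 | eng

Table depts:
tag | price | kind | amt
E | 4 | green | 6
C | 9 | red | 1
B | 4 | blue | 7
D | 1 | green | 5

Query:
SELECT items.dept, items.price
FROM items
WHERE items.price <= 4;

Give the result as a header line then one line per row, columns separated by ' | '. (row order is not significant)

After WHERE (3 rows):
items.city | items.price | items.dept
BOS | 4 | hr
CHI | 4 | mkt
SF | 1 | eng
After SELECT (3 rows):
items.dept | items.price
hr | 4
mkt | 4
eng | 1

== RESULT ==
items.dept | items.price
hr | 4
mkt | 4
eng | 1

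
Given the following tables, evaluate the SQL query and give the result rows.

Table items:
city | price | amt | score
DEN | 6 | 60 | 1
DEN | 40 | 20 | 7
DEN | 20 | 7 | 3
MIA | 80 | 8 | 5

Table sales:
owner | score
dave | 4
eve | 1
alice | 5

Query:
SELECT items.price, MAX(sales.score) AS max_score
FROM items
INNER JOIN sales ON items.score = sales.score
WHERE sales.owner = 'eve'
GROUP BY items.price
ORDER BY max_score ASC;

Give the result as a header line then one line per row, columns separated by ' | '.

After JOIN sales (2 rows):
items.city | items.price | items.amt | items.score | sales.owner | sales.score
DEN | 6 | 60 | 1 | eve | 1
MIA | 80 | 8 | 5 | alice | 5
After WHERE (1 rows):
items.city | items.price | items.amt | items.score | sales.owner | sales.score
DEN | 6 | 60 | 1 | eve | 1
After GROUP BY (1 rows):
items.price | max_score
6 | 1
After ORDER BY (1 rows):
items.price | max_score
6 | 1

== RESULT ==
items.price | max_score
6 | 1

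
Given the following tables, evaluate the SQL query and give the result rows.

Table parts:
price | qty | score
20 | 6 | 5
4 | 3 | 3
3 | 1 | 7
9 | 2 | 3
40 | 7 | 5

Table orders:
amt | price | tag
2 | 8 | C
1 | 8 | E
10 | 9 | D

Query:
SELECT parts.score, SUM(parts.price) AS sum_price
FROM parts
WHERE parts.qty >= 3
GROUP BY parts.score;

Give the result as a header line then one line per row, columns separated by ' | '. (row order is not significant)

== RESULT ==
parts.score | sum_price
5 | 60
3 | 4

Derivation:
After WHERE (3 rows):
parts.price | parts.qty | parts.score
20 | 6 | 5
4 | 3 | 3
40 | 7 | 5
After GROUP BY (2 rows):
parts.score | sum_price
5 | 60
3 | 4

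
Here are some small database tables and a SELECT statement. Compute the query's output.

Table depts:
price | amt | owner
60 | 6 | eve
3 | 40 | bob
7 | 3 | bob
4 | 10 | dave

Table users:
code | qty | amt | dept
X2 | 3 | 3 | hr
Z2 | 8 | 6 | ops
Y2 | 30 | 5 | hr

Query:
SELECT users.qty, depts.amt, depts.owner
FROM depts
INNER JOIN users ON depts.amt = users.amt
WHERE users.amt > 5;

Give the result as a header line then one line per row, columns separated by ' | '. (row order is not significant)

After JOIN users (2 rows):
depts.price | depts.amt | depts.owner | users.code | users.qty | users.amt | users.dept
60 | 6 | eve | Z2 | 8 | 6 | ops
7 | 3 | bob | X2 | 3 | 3 | hr
After WHERE (1 rows):
depts.price | depts.amt | depts.owner | users.code | users.qty | users.amt | users.dept
60 | 6 | eve | Z2 | 8 | 6 | ops
After SELECT (1 rows):
users.qty | depts.amt | depts.owner
8 | 6 | eve

== RESULT ==
users.qty | depts.amt | depts.owner
8 | 6 | eve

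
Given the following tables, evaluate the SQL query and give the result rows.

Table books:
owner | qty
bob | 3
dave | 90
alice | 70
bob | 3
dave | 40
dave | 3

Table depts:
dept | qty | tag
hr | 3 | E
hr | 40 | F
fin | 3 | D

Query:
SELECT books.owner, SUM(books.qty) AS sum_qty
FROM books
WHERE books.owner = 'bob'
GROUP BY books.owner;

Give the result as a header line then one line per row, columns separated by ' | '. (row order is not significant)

== RESULT ==
books.owner | sum_qty
bob | 6

Derivation:
After WHERE (2 rows):
books.owner | books.qty
bob | 3
bob | 3
After GROUP BY (1 rows):
books.owner | sum_qty
bob | 6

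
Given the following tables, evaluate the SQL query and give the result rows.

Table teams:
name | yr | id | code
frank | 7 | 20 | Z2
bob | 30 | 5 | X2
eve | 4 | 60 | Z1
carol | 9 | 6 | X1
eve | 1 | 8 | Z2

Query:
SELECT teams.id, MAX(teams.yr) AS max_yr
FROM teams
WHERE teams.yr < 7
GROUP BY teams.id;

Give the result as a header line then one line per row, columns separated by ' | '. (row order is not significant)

After WHERE (2 rows):
teams.name | teams.yr | teams.id | teams.code
eve | 4 | 60 | Z1
eve | 1 | 8 | Z2
After GROUP BY (2 rows):
teams.id | max_yr
60 | 4
8 | 1

== RESULT ==
teams.id | max_yr
60 | 4
8 | 1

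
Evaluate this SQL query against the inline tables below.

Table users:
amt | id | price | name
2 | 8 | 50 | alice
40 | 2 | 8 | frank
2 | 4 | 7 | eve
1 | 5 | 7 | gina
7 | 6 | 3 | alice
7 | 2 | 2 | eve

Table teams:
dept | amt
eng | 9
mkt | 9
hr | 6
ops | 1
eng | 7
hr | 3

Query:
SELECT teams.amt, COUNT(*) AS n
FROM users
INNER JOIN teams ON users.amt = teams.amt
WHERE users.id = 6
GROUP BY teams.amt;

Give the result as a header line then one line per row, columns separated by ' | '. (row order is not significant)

== RESULT ==
teams.amt | n
7 | 1

Derivation:
After JOIN teams (3 rows):
users.amt | users.id | users.price | users.name | teams.dept | teams.amt
1 | 5 | 7 | gina | ops | 1
7 | 6 | 3 | alice | eng | 7
7 | 2 | 2 | eve | eng | 7
After WHERE (1 rows):
users.amt | users.id | users.price | users.name | teams.dept | teams.amt
7 | 6 | 3 | alice | eng | 7
After GROUP BY (1 rows):
teams.amt | n
7 | 1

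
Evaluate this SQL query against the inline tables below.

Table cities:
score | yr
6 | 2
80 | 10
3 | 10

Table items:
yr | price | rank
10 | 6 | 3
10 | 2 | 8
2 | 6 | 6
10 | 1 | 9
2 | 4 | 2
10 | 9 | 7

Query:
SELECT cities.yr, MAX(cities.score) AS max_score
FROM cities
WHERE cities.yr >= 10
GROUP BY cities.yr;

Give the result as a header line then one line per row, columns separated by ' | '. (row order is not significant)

== RESULT ==
cities.yr | max_score
10 | 80

Derivation:
After WHERE (2 rows):
cities.score | cities.yr
80 | 10
3 | 10
After GROUP BY (1 rows):
cities.yr | max_score
10 | 80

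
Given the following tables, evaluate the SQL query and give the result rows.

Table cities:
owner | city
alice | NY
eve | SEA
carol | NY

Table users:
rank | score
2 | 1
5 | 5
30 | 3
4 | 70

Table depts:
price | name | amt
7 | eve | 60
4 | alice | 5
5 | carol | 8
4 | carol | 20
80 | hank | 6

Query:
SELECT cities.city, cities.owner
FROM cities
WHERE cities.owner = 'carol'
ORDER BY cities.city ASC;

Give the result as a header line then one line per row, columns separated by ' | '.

== RESULT ==
cities.city | cities.owner
NY | carol

Derivation:
After WHERE (1 rows):
cities.owner | cities.city
carol | NY
After SELECT (1 rows):
cities.city | cities.owner
NY | carol
After ORDER BY (1 rows):
cities.city | cities.owner
NY | carol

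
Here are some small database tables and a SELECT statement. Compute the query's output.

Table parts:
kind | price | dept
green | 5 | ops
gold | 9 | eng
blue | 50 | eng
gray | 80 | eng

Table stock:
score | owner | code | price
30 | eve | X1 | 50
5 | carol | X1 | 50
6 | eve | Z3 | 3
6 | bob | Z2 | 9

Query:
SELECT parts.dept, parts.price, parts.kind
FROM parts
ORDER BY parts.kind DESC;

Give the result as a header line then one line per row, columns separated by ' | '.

== RESULT ==
parts.dept | parts.price | parts.kind
ops | 5 | green
eng | 80 | gray
eng | 9 | gold
eng | 50 | blue

Derivation:
After SELECT (4 rows):
parts.dept | parts.price | parts.kind
ops | 5 | green
eng | 9 | gold
eng | 50 | blue
eng | 80 | gray
After ORDER BY (4 rows):
parts.dept | parts.price | parts.kind
ops | 5 | green
eng | 80 | gray
eng | 9 | gold
eng | 50 | blue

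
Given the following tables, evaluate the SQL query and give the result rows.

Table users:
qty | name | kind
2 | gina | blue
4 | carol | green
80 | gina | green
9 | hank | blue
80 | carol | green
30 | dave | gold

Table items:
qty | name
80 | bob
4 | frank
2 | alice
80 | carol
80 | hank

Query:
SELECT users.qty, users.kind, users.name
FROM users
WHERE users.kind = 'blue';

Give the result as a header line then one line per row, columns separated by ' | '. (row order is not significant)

After WHERE (2 rows):
users.qty | users.name | users.kind
2 | gina | blue
9 | hank | blue
After SELECT (2 rows):
users.qty | users.kind | users.name
2 | blue | gina
9 | blue | hank

== RESULT ==
users.qty | users.kind | users.name
2 | blue | gina
9 | blue | hank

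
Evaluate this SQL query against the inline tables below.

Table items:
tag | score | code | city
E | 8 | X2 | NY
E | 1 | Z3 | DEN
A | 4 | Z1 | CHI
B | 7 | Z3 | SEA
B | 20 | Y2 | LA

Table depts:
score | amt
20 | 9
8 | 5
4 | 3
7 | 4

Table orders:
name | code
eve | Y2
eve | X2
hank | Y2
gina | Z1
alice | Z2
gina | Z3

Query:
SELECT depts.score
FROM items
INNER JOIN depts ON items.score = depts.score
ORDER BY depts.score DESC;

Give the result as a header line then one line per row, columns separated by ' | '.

After JOIN depts (4 rows):
items.tag | items.score | items.code | items.city | depts.score | depts.amt
E | 8 | X2 | NY | 8 | 5
A | 4 | Z1 | CHI | 4 | 3
B | 7 | Z3 | SEA | 7 | 4
B | 20 | Y2 | LA | 20 | 9
After SELECT (4 rows):
depts.score
8
4
7
20
After ORDER BY (4 rows):
depts.score
20
8
7
4

== RESULT ==
depts.score
20
8
7
4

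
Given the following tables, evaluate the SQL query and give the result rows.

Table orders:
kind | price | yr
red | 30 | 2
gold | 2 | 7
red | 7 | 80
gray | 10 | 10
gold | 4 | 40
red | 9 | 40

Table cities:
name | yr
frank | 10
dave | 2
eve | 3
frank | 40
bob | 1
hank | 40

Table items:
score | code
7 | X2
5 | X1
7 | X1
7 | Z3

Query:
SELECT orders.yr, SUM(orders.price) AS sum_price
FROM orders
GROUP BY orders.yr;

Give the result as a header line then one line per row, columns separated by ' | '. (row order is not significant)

== RESULT ==
orders.yr | sum_price
2 | 30
7 | 2
80 | 7
10 | 10
40 | 13

Derivation:
After GROUP BY (5 rows):
orders.yr | sum_price
2 | 30
7 | 2
80 | 7
10 | 10
40 | 13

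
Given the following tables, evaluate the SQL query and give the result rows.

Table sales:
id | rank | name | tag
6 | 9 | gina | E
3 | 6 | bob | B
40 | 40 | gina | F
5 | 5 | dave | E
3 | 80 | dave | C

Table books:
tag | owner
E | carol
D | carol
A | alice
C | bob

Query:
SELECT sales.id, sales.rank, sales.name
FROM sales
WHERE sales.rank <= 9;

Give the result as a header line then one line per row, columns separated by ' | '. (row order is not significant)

After WHERE (3 rows):
sales.id | sales.rank | sales.name | sales.tag
6 | 9 | gina | E
3 | 6 | bob | B
5 | 5 | dave | E
After SELECT (3 rows):
sales.id | sales.rank | sales.name
6 | 9 | gina
3 | 6 | bob
5 | 5 | dave

== RESULT ==
sales.id | sales.rank | sales.name
6 | 9 | gina
3 | 6 | bob
5 | 5 | dave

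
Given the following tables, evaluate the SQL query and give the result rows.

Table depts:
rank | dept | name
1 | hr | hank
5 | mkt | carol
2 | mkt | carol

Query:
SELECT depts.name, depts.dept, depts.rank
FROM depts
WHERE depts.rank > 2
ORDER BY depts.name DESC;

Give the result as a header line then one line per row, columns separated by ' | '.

After WHERE (1 rows):
depts.rank | depts.dept | depts.name
5 | mkt | carol
After SELECT (1 rows):
depts.name | depts.dept | depts.rank
carol | mkt | 5
After ORDER BY (1 rows):
depts.name | depts.dept | depts.rank
carol | mkt | 5

== RESULT ==
depts.name | depts.dept | depts.rank
carol | mkt | 5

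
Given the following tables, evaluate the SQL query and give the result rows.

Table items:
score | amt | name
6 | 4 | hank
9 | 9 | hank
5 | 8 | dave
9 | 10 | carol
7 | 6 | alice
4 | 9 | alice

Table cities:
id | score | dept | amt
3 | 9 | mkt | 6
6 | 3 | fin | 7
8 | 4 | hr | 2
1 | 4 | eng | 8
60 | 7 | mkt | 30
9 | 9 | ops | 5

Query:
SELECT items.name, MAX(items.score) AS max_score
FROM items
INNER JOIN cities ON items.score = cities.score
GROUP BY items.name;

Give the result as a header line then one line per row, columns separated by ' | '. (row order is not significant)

== RESULT ==
items.name | max_score
hank | 9
carol | 9
alice | 7

Derivation:
After JOIN cities (7 rows):
items.score | items.amt | items.name | cities.id | cities.score | cities.dept | cities.amt
9 | 9 | hank | 3 | 9 | mkt | 6
9 | 9 | hank | 9 | 9 | ops | 5
9 | 10 | carol | 3 | 9 | mkt | 6
9 | 10 | carol | 9 | 9 | ops | 5
7 | 6 | alice | 60 | 7 | mkt | 30
4 | 9 | alice | 8 | 4 | hr | 2
4 | 9 | alice | 1 | 4 | eng | 8
After GROUP BY (3 rows):
items.name | max_score
hank | 9
carol | 9
alice | 7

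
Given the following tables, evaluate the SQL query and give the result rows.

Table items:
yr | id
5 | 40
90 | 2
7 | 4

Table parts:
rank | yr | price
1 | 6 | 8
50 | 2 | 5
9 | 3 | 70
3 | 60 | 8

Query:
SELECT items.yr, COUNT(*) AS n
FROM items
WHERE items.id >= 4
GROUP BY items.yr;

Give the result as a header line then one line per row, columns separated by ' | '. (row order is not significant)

== RESULT ==
items.yr | n
5 | 1
7 | 1

Derivation:
After WHERE (2 rows):
items.yr | items.id
5 | 40
7 | 4
After GROUP BY (2 rows):
items.yr | n
5 | 1
7 | 1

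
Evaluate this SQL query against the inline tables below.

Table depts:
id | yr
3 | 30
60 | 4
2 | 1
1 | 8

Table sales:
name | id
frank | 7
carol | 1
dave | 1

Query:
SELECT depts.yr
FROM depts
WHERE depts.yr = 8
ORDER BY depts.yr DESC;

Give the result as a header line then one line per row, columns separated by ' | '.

== RESULT ==
depts.yr
8

Derivation:
After WHERE (1 rows):
depts.id | depts.yr
1 | 8
After SELECT (1 rows):
depts.yr
8
After ORDER BY (1 rows):
depts.yr
8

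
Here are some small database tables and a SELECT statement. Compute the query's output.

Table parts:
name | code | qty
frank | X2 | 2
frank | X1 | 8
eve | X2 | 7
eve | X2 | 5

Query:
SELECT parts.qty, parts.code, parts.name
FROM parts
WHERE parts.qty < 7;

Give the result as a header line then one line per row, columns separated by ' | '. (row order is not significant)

== RESULT ==
parts.qty | parts.code | parts.name
2 | X2 | frank
5 | X2 | eve

Derivation:
After WHERE (2 rows):
parts.name | parts.code | parts.qty
frank | X2 | 2
eve | X2 | 5
After SELECT (2 rows):
parts.qty | parts.code | parts.name
2 | X2 | frank
5 | X2 | eve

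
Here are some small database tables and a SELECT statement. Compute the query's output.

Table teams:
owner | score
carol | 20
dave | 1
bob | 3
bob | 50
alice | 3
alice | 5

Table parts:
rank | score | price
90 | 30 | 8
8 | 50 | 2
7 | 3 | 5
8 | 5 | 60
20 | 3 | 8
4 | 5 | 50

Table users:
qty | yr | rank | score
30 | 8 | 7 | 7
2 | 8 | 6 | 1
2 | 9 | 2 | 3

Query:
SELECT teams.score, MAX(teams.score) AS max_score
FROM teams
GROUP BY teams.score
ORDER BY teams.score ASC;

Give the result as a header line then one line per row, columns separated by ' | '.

After GROUP BY (5 rows):
teams.score | max_score
20 | 20
1 | 1
3 | 3
50 | 50
5 | 5
After ORDER BY (5 rows):
teams.score | max_score
1 | 1
3 | 3
5 | 5
20 | 20
50 | 50

== RESULT ==
teams.score | max_score
1 | 1
3 | 3
5 | 5
20 | 20
50 | 50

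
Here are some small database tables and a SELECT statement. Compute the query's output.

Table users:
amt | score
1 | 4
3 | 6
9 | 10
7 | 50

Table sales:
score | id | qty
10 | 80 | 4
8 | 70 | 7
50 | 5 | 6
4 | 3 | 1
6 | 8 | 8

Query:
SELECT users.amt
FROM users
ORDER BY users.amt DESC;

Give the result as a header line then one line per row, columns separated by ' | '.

After SELECT (4 rows):
users.amt
1
3
9
7
After ORDER BY (4 rows):
users.amt
9
7
3
1

== RESULT ==
users.amt
9
7
3
1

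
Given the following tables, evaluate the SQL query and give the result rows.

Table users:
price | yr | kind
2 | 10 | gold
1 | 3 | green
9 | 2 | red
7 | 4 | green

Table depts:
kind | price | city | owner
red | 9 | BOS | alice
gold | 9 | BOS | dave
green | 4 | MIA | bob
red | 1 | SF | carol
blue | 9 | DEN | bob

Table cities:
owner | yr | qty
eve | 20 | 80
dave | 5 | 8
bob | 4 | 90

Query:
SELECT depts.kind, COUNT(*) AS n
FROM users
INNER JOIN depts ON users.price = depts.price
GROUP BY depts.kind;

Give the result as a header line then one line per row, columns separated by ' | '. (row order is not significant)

After JOIN depts (4 rows):
users.price | users.yr | users.kind | depts.kind | depts.price | depts.city | depts.owner
1 | 3 | green | red | 1 | SF | carol
9 | 2 | red | red | 9 | BOS | alice
9 | 2 | red | gold | 9 | BOS | dave
9 | 2 | red | blue | 9 | DEN | bob
After GROUP BY (3 rows):
depts.kind | n
red | 2
gold | 1
blue | 1

== RESULT ==
depts.kind | n
red | 2
gold | 1
blue | 1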